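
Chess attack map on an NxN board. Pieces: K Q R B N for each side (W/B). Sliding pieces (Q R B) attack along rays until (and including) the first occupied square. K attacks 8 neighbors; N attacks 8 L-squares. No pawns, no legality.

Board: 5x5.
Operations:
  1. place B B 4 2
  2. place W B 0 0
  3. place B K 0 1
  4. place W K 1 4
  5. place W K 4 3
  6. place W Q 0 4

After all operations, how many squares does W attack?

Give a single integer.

Op 1: place BB@(4,2)
Op 2: place WB@(0,0)
Op 3: place BK@(0,1)
Op 4: place WK@(1,4)
Op 5: place WK@(4,3)
Op 6: place WQ@(0,4)
Per-piece attacks for W:
  WB@(0,0): attacks (1,1) (2,2) (3,3) (4,4)
  WQ@(0,4): attacks (0,3) (0,2) (0,1) (1,4) (1,3) (2,2) (3,1) (4,0) [ray(0,-1) blocked at (0,1); ray(1,0) blocked at (1,4)]
  WK@(1,4): attacks (1,3) (2,4) (0,4) (2,3) (0,3)
  WK@(4,3): attacks (4,4) (4,2) (3,3) (3,4) (3,2)
Union (17 distinct): (0,1) (0,2) (0,3) (0,4) (1,1) (1,3) (1,4) (2,2) (2,3) (2,4) (3,1) (3,2) (3,3) (3,4) (4,0) (4,2) (4,4)

Answer: 17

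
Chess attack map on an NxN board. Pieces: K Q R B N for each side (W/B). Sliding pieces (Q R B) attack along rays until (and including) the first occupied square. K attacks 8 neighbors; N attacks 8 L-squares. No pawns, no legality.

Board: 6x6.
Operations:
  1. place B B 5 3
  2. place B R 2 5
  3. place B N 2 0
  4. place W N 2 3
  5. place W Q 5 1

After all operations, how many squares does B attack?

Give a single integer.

Answer: 15

Derivation:
Op 1: place BB@(5,3)
Op 2: place BR@(2,5)
Op 3: place BN@(2,0)
Op 4: place WN@(2,3)
Op 5: place WQ@(5,1)
Per-piece attacks for B:
  BN@(2,0): attacks (3,2) (4,1) (1,2) (0,1)
  BR@(2,5): attacks (2,4) (2,3) (3,5) (4,5) (5,5) (1,5) (0,5) [ray(0,-1) blocked at (2,3)]
  BB@(5,3): attacks (4,4) (3,5) (4,2) (3,1) (2,0) [ray(-1,-1) blocked at (2,0)]
Union (15 distinct): (0,1) (0,5) (1,2) (1,5) (2,0) (2,3) (2,4) (3,1) (3,2) (3,5) (4,1) (4,2) (4,4) (4,5) (5,5)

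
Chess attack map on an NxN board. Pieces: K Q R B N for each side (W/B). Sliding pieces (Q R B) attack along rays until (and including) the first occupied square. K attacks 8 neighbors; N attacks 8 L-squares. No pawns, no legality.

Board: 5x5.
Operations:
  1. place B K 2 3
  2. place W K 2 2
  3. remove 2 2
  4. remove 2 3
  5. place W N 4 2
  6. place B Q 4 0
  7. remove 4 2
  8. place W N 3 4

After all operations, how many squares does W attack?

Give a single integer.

Answer: 3

Derivation:
Op 1: place BK@(2,3)
Op 2: place WK@(2,2)
Op 3: remove (2,2)
Op 4: remove (2,3)
Op 5: place WN@(4,2)
Op 6: place BQ@(4,0)
Op 7: remove (4,2)
Op 8: place WN@(3,4)
Per-piece attacks for W:
  WN@(3,4): attacks (4,2) (2,2) (1,3)
Union (3 distinct): (1,3) (2,2) (4,2)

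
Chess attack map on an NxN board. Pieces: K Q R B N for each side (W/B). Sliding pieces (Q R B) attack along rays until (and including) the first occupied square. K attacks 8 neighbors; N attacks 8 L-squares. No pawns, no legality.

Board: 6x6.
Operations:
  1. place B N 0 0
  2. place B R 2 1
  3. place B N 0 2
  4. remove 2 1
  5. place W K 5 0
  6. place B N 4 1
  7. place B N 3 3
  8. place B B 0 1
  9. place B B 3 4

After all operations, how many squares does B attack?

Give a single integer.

Answer: 17

Derivation:
Op 1: place BN@(0,0)
Op 2: place BR@(2,1)
Op 3: place BN@(0,2)
Op 4: remove (2,1)
Op 5: place WK@(5,0)
Op 6: place BN@(4,1)
Op 7: place BN@(3,3)
Op 8: place BB@(0,1)
Op 9: place BB@(3,4)
Per-piece attacks for B:
  BN@(0,0): attacks (1,2) (2,1)
  BB@(0,1): attacks (1,2) (2,3) (3,4) (1,0) [ray(1,1) blocked at (3,4)]
  BN@(0,2): attacks (1,4) (2,3) (1,0) (2,1)
  BN@(3,3): attacks (4,5) (5,4) (2,5) (1,4) (4,1) (5,2) (2,1) (1,2)
  BB@(3,4): attacks (4,5) (4,3) (5,2) (2,5) (2,3) (1,2) (0,1) [ray(-1,-1) blocked at (0,1)]
  BN@(4,1): attacks (5,3) (3,3) (2,2) (2,0)
Union (17 distinct): (0,1) (1,0) (1,2) (1,4) (2,0) (2,1) (2,2) (2,3) (2,5) (3,3) (3,4) (4,1) (4,3) (4,5) (5,2) (5,3) (5,4)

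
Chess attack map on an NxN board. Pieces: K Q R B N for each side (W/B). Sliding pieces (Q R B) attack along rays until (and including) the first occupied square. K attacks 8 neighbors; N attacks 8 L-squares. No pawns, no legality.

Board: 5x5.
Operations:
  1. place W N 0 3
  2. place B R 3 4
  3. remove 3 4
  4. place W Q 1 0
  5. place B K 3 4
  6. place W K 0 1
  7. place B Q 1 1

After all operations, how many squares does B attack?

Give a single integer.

Answer: 17

Derivation:
Op 1: place WN@(0,3)
Op 2: place BR@(3,4)
Op 3: remove (3,4)
Op 4: place WQ@(1,0)
Op 5: place BK@(3,4)
Op 6: place WK@(0,1)
Op 7: place BQ@(1,1)
Per-piece attacks for B:
  BQ@(1,1): attacks (1,2) (1,3) (1,4) (1,0) (2,1) (3,1) (4,1) (0,1) (2,2) (3,3) (4,4) (2,0) (0,2) (0,0) [ray(0,-1) blocked at (1,0); ray(-1,0) blocked at (0,1)]
  BK@(3,4): attacks (3,3) (4,4) (2,4) (4,3) (2,3)
Union (17 distinct): (0,0) (0,1) (0,2) (1,0) (1,2) (1,3) (1,4) (2,0) (2,1) (2,2) (2,3) (2,4) (3,1) (3,3) (4,1) (4,3) (4,4)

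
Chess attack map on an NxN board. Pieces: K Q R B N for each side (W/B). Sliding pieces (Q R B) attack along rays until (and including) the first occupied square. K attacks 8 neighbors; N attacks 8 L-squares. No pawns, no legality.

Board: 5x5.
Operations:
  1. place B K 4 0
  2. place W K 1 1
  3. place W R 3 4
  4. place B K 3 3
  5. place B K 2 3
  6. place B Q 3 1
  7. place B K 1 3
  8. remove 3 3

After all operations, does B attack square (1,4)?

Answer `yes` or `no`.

Op 1: place BK@(4,0)
Op 2: place WK@(1,1)
Op 3: place WR@(3,4)
Op 4: place BK@(3,3)
Op 5: place BK@(2,3)
Op 6: place BQ@(3,1)
Op 7: place BK@(1,3)
Op 8: remove (3,3)
Per-piece attacks for B:
  BK@(1,3): attacks (1,4) (1,2) (2,3) (0,3) (2,4) (2,2) (0,4) (0,2)
  BK@(2,3): attacks (2,4) (2,2) (3,3) (1,3) (3,4) (3,2) (1,4) (1,2)
  BQ@(3,1): attacks (3,2) (3,3) (3,4) (3,0) (4,1) (2,1) (1,1) (4,2) (4,0) (2,2) (1,3) (2,0) [ray(0,1) blocked at (3,4); ray(-1,0) blocked at (1,1); ray(1,-1) blocked at (4,0); ray(-1,1) blocked at (1,3)]
  BK@(4,0): attacks (4,1) (3,0) (3,1)
B attacks (1,4): yes

Answer: yes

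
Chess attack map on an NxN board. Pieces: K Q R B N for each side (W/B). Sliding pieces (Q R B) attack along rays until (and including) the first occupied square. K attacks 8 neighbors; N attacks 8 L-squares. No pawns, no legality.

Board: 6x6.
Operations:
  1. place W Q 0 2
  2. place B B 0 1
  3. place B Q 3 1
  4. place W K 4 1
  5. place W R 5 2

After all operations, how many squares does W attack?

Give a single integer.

Op 1: place WQ@(0,2)
Op 2: place BB@(0,1)
Op 3: place BQ@(3,1)
Op 4: place WK@(4,1)
Op 5: place WR@(5,2)
Per-piece attacks for W:
  WQ@(0,2): attacks (0,3) (0,4) (0,5) (0,1) (1,2) (2,2) (3,2) (4,2) (5,2) (1,3) (2,4) (3,5) (1,1) (2,0) [ray(0,-1) blocked at (0,1); ray(1,0) blocked at (5,2)]
  WK@(4,1): attacks (4,2) (4,0) (5,1) (3,1) (5,2) (5,0) (3,2) (3,0)
  WR@(5,2): attacks (5,3) (5,4) (5,5) (5,1) (5,0) (4,2) (3,2) (2,2) (1,2) (0,2) [ray(-1,0) blocked at (0,2)]
Union (23 distinct): (0,1) (0,2) (0,3) (0,4) (0,5) (1,1) (1,2) (1,3) (2,0) (2,2) (2,4) (3,0) (3,1) (3,2) (3,5) (4,0) (4,2) (5,0) (5,1) (5,2) (5,3) (5,4) (5,5)

Answer: 23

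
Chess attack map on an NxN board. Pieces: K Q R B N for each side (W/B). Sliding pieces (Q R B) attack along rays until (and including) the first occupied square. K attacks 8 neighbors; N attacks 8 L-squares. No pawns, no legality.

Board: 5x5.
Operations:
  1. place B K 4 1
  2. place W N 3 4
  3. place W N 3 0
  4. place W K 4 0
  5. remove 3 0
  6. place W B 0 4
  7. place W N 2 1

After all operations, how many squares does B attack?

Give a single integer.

Answer: 5

Derivation:
Op 1: place BK@(4,1)
Op 2: place WN@(3,4)
Op 3: place WN@(3,0)
Op 4: place WK@(4,0)
Op 5: remove (3,0)
Op 6: place WB@(0,4)
Op 7: place WN@(2,1)
Per-piece attacks for B:
  BK@(4,1): attacks (4,2) (4,0) (3,1) (3,2) (3,0)
Union (5 distinct): (3,0) (3,1) (3,2) (4,0) (4,2)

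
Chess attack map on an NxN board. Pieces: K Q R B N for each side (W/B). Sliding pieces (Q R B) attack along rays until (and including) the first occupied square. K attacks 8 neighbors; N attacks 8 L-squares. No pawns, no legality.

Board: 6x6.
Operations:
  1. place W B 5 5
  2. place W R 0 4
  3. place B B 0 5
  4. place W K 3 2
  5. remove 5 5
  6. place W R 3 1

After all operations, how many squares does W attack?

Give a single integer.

Op 1: place WB@(5,5)
Op 2: place WR@(0,4)
Op 3: place BB@(0,5)
Op 4: place WK@(3,2)
Op 5: remove (5,5)
Op 6: place WR@(3,1)
Per-piece attacks for W:
  WR@(0,4): attacks (0,5) (0,3) (0,2) (0,1) (0,0) (1,4) (2,4) (3,4) (4,4) (5,4) [ray(0,1) blocked at (0,5)]
  WR@(3,1): attacks (3,2) (3,0) (4,1) (5,1) (2,1) (1,1) (0,1) [ray(0,1) blocked at (3,2)]
  WK@(3,2): attacks (3,3) (3,1) (4,2) (2,2) (4,3) (4,1) (2,3) (2,1)
Union (22 distinct): (0,0) (0,1) (0,2) (0,3) (0,5) (1,1) (1,4) (2,1) (2,2) (2,3) (2,4) (3,0) (3,1) (3,2) (3,3) (3,4) (4,1) (4,2) (4,3) (4,4) (5,1) (5,4)

Answer: 22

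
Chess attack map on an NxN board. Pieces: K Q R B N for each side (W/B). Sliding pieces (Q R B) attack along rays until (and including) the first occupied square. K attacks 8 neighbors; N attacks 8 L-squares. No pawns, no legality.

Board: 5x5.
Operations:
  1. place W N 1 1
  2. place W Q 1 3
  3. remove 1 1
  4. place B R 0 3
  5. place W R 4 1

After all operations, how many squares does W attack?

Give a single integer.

Answer: 18

Derivation:
Op 1: place WN@(1,1)
Op 2: place WQ@(1,3)
Op 3: remove (1,1)
Op 4: place BR@(0,3)
Op 5: place WR@(4,1)
Per-piece attacks for W:
  WQ@(1,3): attacks (1,4) (1,2) (1,1) (1,0) (2,3) (3,3) (4,3) (0,3) (2,4) (2,2) (3,1) (4,0) (0,4) (0,2) [ray(-1,0) blocked at (0,3)]
  WR@(4,1): attacks (4,2) (4,3) (4,4) (4,0) (3,1) (2,1) (1,1) (0,1)
Union (18 distinct): (0,1) (0,2) (0,3) (0,4) (1,0) (1,1) (1,2) (1,4) (2,1) (2,2) (2,3) (2,4) (3,1) (3,3) (4,0) (4,2) (4,3) (4,4)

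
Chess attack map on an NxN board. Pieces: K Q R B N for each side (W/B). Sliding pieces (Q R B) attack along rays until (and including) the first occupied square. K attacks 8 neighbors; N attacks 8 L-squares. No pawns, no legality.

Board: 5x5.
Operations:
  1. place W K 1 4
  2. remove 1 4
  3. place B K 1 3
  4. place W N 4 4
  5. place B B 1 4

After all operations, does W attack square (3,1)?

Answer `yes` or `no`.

Op 1: place WK@(1,4)
Op 2: remove (1,4)
Op 3: place BK@(1,3)
Op 4: place WN@(4,4)
Op 5: place BB@(1,4)
Per-piece attacks for W:
  WN@(4,4): attacks (3,2) (2,3)
W attacks (3,1): no

Answer: no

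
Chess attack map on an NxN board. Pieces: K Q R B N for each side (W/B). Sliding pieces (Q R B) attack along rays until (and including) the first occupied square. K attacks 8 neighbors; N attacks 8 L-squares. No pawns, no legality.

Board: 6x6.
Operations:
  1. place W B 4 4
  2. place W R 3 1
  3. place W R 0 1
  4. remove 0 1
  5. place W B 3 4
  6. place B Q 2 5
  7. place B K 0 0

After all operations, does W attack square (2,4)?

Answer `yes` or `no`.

Op 1: place WB@(4,4)
Op 2: place WR@(3,1)
Op 3: place WR@(0,1)
Op 4: remove (0,1)
Op 5: place WB@(3,4)
Op 6: place BQ@(2,5)
Op 7: place BK@(0,0)
Per-piece attacks for W:
  WR@(3,1): attacks (3,2) (3,3) (3,4) (3,0) (4,1) (5,1) (2,1) (1,1) (0,1) [ray(0,1) blocked at (3,4)]
  WB@(3,4): attacks (4,5) (4,3) (5,2) (2,5) (2,3) (1,2) (0,1) [ray(-1,1) blocked at (2,5)]
  WB@(4,4): attacks (5,5) (5,3) (3,5) (3,3) (2,2) (1,1) (0,0) [ray(-1,-1) blocked at (0,0)]
W attacks (2,4): no

Answer: no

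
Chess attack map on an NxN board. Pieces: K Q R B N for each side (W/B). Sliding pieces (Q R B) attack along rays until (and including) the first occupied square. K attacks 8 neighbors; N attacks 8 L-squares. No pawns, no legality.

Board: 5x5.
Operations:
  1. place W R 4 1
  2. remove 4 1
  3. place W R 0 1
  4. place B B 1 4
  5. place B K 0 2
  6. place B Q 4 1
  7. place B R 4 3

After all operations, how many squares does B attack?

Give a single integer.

Op 1: place WR@(4,1)
Op 2: remove (4,1)
Op 3: place WR@(0,1)
Op 4: place BB@(1,4)
Op 5: place BK@(0,2)
Op 6: place BQ@(4,1)
Op 7: place BR@(4,3)
Per-piece attacks for B:
  BK@(0,2): attacks (0,3) (0,1) (1,2) (1,3) (1,1)
  BB@(1,4): attacks (2,3) (3,2) (4,1) (0,3) [ray(1,-1) blocked at (4,1)]
  BQ@(4,1): attacks (4,2) (4,3) (4,0) (3,1) (2,1) (1,1) (0,1) (3,2) (2,3) (1,4) (3,0) [ray(0,1) blocked at (4,3); ray(-1,0) blocked at (0,1); ray(-1,1) blocked at (1,4)]
  BR@(4,3): attacks (4,4) (4,2) (4,1) (3,3) (2,3) (1,3) (0,3) [ray(0,-1) blocked at (4,1)]
Union (17 distinct): (0,1) (0,3) (1,1) (1,2) (1,3) (1,4) (2,1) (2,3) (3,0) (3,1) (3,2) (3,3) (4,0) (4,1) (4,2) (4,3) (4,4)

Answer: 17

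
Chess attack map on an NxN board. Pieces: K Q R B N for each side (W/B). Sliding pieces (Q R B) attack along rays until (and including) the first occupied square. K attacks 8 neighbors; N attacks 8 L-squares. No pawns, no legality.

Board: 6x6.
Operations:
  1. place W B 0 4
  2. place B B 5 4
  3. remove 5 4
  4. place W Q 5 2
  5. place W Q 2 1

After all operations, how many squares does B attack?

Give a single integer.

Op 1: place WB@(0,4)
Op 2: place BB@(5,4)
Op 3: remove (5,4)
Op 4: place WQ@(5,2)
Op 5: place WQ@(2,1)
Per-piece attacks for B:
Union (0 distinct): (none)

Answer: 0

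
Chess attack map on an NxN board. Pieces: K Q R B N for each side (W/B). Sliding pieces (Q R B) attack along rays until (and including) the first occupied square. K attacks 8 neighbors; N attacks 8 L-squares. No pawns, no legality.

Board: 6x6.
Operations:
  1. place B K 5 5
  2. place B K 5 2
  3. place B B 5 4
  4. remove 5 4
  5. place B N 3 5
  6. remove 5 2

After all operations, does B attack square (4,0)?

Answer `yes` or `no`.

Answer: no

Derivation:
Op 1: place BK@(5,5)
Op 2: place BK@(5,2)
Op 3: place BB@(5,4)
Op 4: remove (5,4)
Op 5: place BN@(3,5)
Op 6: remove (5,2)
Per-piece attacks for B:
  BN@(3,5): attacks (4,3) (5,4) (2,3) (1,4)
  BK@(5,5): attacks (5,4) (4,5) (4,4)
B attacks (4,0): no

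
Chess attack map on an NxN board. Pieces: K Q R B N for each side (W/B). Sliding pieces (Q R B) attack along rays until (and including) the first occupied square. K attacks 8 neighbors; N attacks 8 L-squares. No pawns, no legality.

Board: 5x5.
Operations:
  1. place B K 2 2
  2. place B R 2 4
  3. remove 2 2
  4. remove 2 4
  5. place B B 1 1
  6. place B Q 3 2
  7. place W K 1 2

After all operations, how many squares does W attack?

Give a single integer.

Answer: 8

Derivation:
Op 1: place BK@(2,2)
Op 2: place BR@(2,4)
Op 3: remove (2,2)
Op 4: remove (2,4)
Op 5: place BB@(1,1)
Op 6: place BQ@(3,2)
Op 7: place WK@(1,2)
Per-piece attacks for W:
  WK@(1,2): attacks (1,3) (1,1) (2,2) (0,2) (2,3) (2,1) (0,3) (0,1)
Union (8 distinct): (0,1) (0,2) (0,3) (1,1) (1,3) (2,1) (2,2) (2,3)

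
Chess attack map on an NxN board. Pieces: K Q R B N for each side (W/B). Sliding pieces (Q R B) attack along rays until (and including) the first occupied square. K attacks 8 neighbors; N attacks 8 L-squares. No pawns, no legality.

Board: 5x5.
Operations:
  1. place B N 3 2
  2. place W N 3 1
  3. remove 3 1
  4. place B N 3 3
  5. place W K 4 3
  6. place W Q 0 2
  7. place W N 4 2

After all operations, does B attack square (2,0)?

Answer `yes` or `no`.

Answer: yes

Derivation:
Op 1: place BN@(3,2)
Op 2: place WN@(3,1)
Op 3: remove (3,1)
Op 4: place BN@(3,3)
Op 5: place WK@(4,3)
Op 6: place WQ@(0,2)
Op 7: place WN@(4,2)
Per-piece attacks for B:
  BN@(3,2): attacks (4,4) (2,4) (1,3) (4,0) (2,0) (1,1)
  BN@(3,3): attacks (1,4) (4,1) (2,1) (1,2)
B attacks (2,0): yes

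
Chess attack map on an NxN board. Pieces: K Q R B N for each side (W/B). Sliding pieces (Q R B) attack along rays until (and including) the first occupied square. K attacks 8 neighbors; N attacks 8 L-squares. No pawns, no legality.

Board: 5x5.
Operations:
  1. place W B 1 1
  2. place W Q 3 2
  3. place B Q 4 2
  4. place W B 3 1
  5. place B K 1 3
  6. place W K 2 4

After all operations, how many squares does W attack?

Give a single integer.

Op 1: place WB@(1,1)
Op 2: place WQ@(3,2)
Op 3: place BQ@(4,2)
Op 4: place WB@(3,1)
Op 5: place BK@(1,3)
Op 6: place WK@(2,4)
Per-piece attacks for W:
  WB@(1,1): attacks (2,2) (3,3) (4,4) (2,0) (0,2) (0,0)
  WK@(2,4): attacks (2,3) (3,4) (1,4) (3,3) (1,3)
  WB@(3,1): attacks (4,2) (4,0) (2,2) (1,3) (2,0) [ray(1,1) blocked at (4,2); ray(-1,1) blocked at (1,3)]
  WQ@(3,2): attacks (3,3) (3,4) (3,1) (4,2) (2,2) (1,2) (0,2) (4,3) (4,1) (2,3) (1,4) (2,1) (1,0) [ray(0,-1) blocked at (3,1); ray(1,0) blocked at (4,2)]
Union (18 distinct): (0,0) (0,2) (1,0) (1,2) (1,3) (1,4) (2,0) (2,1) (2,2) (2,3) (3,1) (3,3) (3,4) (4,0) (4,1) (4,2) (4,3) (4,4)

Answer: 18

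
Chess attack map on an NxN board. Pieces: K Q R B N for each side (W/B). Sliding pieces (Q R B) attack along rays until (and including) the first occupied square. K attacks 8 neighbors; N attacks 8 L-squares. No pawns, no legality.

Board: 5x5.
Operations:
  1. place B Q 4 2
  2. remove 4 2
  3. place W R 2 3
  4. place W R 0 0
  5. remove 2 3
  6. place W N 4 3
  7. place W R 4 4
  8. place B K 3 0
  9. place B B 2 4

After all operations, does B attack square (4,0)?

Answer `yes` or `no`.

Op 1: place BQ@(4,2)
Op 2: remove (4,2)
Op 3: place WR@(2,3)
Op 4: place WR@(0,0)
Op 5: remove (2,3)
Op 6: place WN@(4,3)
Op 7: place WR@(4,4)
Op 8: place BK@(3,0)
Op 9: place BB@(2,4)
Per-piece attacks for B:
  BB@(2,4): attacks (3,3) (4,2) (1,3) (0,2)
  BK@(3,0): attacks (3,1) (4,0) (2,0) (4,1) (2,1)
B attacks (4,0): yes

Answer: yes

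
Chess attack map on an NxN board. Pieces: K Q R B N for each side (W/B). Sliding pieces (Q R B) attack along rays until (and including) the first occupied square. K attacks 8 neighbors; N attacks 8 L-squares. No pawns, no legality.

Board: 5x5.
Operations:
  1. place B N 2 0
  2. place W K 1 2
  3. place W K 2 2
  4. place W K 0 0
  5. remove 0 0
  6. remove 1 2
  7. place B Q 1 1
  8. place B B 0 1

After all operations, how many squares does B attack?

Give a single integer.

Answer: 15

Derivation:
Op 1: place BN@(2,0)
Op 2: place WK@(1,2)
Op 3: place WK@(2,2)
Op 4: place WK@(0,0)
Op 5: remove (0,0)
Op 6: remove (1,2)
Op 7: place BQ@(1,1)
Op 8: place BB@(0,1)
Per-piece attacks for B:
  BB@(0,1): attacks (1,2) (2,3) (3,4) (1,0)
  BQ@(1,1): attacks (1,2) (1,3) (1,4) (1,0) (2,1) (3,1) (4,1) (0,1) (2,2) (2,0) (0,2) (0,0) [ray(-1,0) blocked at (0,1); ray(1,1) blocked at (2,2); ray(1,-1) blocked at (2,0)]
  BN@(2,0): attacks (3,2) (4,1) (1,2) (0,1)
Union (15 distinct): (0,0) (0,1) (0,2) (1,0) (1,2) (1,3) (1,4) (2,0) (2,1) (2,2) (2,3) (3,1) (3,2) (3,4) (4,1)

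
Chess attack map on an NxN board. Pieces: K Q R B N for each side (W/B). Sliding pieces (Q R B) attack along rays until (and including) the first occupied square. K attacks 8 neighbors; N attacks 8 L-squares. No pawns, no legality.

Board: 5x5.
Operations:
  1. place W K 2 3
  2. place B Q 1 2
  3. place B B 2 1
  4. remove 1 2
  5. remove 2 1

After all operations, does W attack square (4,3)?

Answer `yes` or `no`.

Answer: no

Derivation:
Op 1: place WK@(2,3)
Op 2: place BQ@(1,2)
Op 3: place BB@(2,1)
Op 4: remove (1,2)
Op 5: remove (2,1)
Per-piece attacks for W:
  WK@(2,3): attacks (2,4) (2,2) (3,3) (1,3) (3,4) (3,2) (1,4) (1,2)
W attacks (4,3): no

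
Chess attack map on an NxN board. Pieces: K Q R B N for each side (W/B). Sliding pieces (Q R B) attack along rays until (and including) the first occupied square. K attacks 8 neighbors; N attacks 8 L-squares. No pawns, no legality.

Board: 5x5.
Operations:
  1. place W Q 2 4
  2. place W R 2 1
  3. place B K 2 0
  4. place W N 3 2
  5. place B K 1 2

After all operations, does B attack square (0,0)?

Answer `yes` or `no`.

Answer: no

Derivation:
Op 1: place WQ@(2,4)
Op 2: place WR@(2,1)
Op 3: place BK@(2,0)
Op 4: place WN@(3,2)
Op 5: place BK@(1,2)
Per-piece attacks for B:
  BK@(1,2): attacks (1,3) (1,1) (2,2) (0,2) (2,3) (2,1) (0,3) (0,1)
  BK@(2,0): attacks (2,1) (3,0) (1,0) (3,1) (1,1)
B attacks (0,0): no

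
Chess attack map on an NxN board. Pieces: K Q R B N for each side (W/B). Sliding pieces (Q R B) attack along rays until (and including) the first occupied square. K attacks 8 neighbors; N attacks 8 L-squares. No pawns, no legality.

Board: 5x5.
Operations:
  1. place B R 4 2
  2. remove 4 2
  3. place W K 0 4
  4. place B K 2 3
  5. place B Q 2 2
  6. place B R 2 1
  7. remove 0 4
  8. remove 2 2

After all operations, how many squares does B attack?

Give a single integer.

Answer: 14

Derivation:
Op 1: place BR@(4,2)
Op 2: remove (4,2)
Op 3: place WK@(0,4)
Op 4: place BK@(2,3)
Op 5: place BQ@(2,2)
Op 6: place BR@(2,1)
Op 7: remove (0,4)
Op 8: remove (2,2)
Per-piece attacks for B:
  BR@(2,1): attacks (2,2) (2,3) (2,0) (3,1) (4,1) (1,1) (0,1) [ray(0,1) blocked at (2,3)]
  BK@(2,3): attacks (2,4) (2,2) (3,3) (1,3) (3,4) (3,2) (1,4) (1,2)
Union (14 distinct): (0,1) (1,1) (1,2) (1,3) (1,4) (2,0) (2,2) (2,3) (2,4) (3,1) (3,2) (3,3) (3,4) (4,1)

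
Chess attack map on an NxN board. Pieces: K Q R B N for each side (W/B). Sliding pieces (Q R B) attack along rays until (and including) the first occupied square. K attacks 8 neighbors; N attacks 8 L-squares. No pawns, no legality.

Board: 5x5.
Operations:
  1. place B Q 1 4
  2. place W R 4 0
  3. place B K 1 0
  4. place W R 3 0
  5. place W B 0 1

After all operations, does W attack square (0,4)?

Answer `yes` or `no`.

Answer: no

Derivation:
Op 1: place BQ@(1,4)
Op 2: place WR@(4,0)
Op 3: place BK@(1,0)
Op 4: place WR@(3,0)
Op 5: place WB@(0,1)
Per-piece attacks for W:
  WB@(0,1): attacks (1,2) (2,3) (3,4) (1,0) [ray(1,-1) blocked at (1,0)]
  WR@(3,0): attacks (3,1) (3,2) (3,3) (3,4) (4,0) (2,0) (1,0) [ray(1,0) blocked at (4,0); ray(-1,0) blocked at (1,0)]
  WR@(4,0): attacks (4,1) (4,2) (4,3) (4,4) (3,0) [ray(-1,0) blocked at (3,0)]
W attacks (0,4): no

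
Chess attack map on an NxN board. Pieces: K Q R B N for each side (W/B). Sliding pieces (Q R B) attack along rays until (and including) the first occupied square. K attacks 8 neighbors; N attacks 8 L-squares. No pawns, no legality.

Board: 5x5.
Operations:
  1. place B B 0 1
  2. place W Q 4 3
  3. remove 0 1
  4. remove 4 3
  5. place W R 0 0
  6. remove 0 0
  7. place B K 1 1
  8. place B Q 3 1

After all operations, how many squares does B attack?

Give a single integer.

Op 1: place BB@(0,1)
Op 2: place WQ@(4,3)
Op 3: remove (0,1)
Op 4: remove (4,3)
Op 5: place WR@(0,0)
Op 6: remove (0,0)
Op 7: place BK@(1,1)
Op 8: place BQ@(3,1)
Per-piece attacks for B:
  BK@(1,1): attacks (1,2) (1,0) (2,1) (0,1) (2,2) (2,0) (0,2) (0,0)
  BQ@(3,1): attacks (3,2) (3,3) (3,4) (3,0) (4,1) (2,1) (1,1) (4,2) (4,0) (2,2) (1,3) (0,4) (2,0) [ray(-1,0) blocked at (1,1)]
Union (18 distinct): (0,0) (0,1) (0,2) (0,4) (1,0) (1,1) (1,2) (1,3) (2,0) (2,1) (2,2) (3,0) (3,2) (3,3) (3,4) (4,0) (4,1) (4,2)

Answer: 18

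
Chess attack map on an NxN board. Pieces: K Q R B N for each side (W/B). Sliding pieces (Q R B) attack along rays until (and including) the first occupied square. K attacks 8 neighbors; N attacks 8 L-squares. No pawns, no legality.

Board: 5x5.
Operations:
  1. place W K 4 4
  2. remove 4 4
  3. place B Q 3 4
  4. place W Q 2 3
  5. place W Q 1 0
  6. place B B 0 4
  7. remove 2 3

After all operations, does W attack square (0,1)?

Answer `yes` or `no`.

Op 1: place WK@(4,4)
Op 2: remove (4,4)
Op 3: place BQ@(3,4)
Op 4: place WQ@(2,3)
Op 5: place WQ@(1,0)
Op 6: place BB@(0,4)
Op 7: remove (2,3)
Per-piece attacks for W:
  WQ@(1,0): attacks (1,1) (1,2) (1,3) (1,4) (2,0) (3,0) (4,0) (0,0) (2,1) (3,2) (4,3) (0,1)
W attacks (0,1): yes

Answer: yes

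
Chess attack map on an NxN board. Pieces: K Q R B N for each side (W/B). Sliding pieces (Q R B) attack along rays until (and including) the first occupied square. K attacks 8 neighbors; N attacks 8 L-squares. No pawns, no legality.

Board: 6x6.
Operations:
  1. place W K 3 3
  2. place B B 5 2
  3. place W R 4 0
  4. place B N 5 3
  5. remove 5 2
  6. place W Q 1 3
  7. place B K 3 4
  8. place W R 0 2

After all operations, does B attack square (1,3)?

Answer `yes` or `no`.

Answer: no

Derivation:
Op 1: place WK@(3,3)
Op 2: place BB@(5,2)
Op 3: place WR@(4,0)
Op 4: place BN@(5,3)
Op 5: remove (5,2)
Op 6: place WQ@(1,3)
Op 7: place BK@(3,4)
Op 8: place WR@(0,2)
Per-piece attacks for B:
  BK@(3,4): attacks (3,5) (3,3) (4,4) (2,4) (4,5) (4,3) (2,5) (2,3)
  BN@(5,3): attacks (4,5) (3,4) (4,1) (3,2)
B attacks (1,3): no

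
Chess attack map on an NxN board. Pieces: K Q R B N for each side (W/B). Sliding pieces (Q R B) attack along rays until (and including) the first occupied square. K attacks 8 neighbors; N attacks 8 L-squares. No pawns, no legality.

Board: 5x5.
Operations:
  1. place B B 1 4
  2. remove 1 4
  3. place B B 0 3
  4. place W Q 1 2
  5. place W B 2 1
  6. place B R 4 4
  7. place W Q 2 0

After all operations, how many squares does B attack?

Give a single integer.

Op 1: place BB@(1,4)
Op 2: remove (1,4)
Op 3: place BB@(0,3)
Op 4: place WQ@(1,2)
Op 5: place WB@(2,1)
Op 6: place BR@(4,4)
Op 7: place WQ@(2,0)
Per-piece attacks for B:
  BB@(0,3): attacks (1,4) (1,2) [ray(1,-1) blocked at (1,2)]
  BR@(4,4): attacks (4,3) (4,2) (4,1) (4,0) (3,4) (2,4) (1,4) (0,4)
Union (9 distinct): (0,4) (1,2) (1,4) (2,4) (3,4) (4,0) (4,1) (4,2) (4,3)

Answer: 9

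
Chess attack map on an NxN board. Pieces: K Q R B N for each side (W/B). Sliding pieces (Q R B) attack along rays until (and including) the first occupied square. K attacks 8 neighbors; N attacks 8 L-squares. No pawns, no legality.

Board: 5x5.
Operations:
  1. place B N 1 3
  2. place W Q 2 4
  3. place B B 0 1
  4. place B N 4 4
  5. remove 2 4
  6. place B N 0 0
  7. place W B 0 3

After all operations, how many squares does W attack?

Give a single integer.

Op 1: place BN@(1,3)
Op 2: place WQ@(2,4)
Op 3: place BB@(0,1)
Op 4: place BN@(4,4)
Op 5: remove (2,4)
Op 6: place BN@(0,0)
Op 7: place WB@(0,3)
Per-piece attacks for W:
  WB@(0,3): attacks (1,4) (1,2) (2,1) (3,0)
Union (4 distinct): (1,2) (1,4) (2,1) (3,0)

Answer: 4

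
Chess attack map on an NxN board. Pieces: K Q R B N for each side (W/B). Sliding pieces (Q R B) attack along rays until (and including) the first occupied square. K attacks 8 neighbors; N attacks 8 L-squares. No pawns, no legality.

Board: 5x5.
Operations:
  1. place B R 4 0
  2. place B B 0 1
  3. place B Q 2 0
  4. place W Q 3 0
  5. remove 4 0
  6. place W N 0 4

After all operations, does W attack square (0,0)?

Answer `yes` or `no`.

Op 1: place BR@(4,0)
Op 2: place BB@(0,1)
Op 3: place BQ@(2,0)
Op 4: place WQ@(3,0)
Op 5: remove (4,0)
Op 6: place WN@(0,4)
Per-piece attacks for W:
  WN@(0,4): attacks (1,2) (2,3)
  WQ@(3,0): attacks (3,1) (3,2) (3,3) (3,4) (4,0) (2,0) (4,1) (2,1) (1,2) (0,3) [ray(-1,0) blocked at (2,0)]
W attacks (0,0): no

Answer: no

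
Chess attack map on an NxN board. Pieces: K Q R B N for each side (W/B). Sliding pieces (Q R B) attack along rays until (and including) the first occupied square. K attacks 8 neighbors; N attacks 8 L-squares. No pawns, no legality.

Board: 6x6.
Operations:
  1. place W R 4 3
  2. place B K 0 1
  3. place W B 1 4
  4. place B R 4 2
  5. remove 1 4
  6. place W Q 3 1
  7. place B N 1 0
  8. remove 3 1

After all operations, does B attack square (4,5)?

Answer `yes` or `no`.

Op 1: place WR@(4,3)
Op 2: place BK@(0,1)
Op 3: place WB@(1,4)
Op 4: place BR@(4,2)
Op 5: remove (1,4)
Op 6: place WQ@(3,1)
Op 7: place BN@(1,0)
Op 8: remove (3,1)
Per-piece attacks for B:
  BK@(0,1): attacks (0,2) (0,0) (1,1) (1,2) (1,0)
  BN@(1,0): attacks (2,2) (3,1) (0,2)
  BR@(4,2): attacks (4,3) (4,1) (4,0) (5,2) (3,2) (2,2) (1,2) (0,2) [ray(0,1) blocked at (4,3)]
B attacks (4,5): no

Answer: no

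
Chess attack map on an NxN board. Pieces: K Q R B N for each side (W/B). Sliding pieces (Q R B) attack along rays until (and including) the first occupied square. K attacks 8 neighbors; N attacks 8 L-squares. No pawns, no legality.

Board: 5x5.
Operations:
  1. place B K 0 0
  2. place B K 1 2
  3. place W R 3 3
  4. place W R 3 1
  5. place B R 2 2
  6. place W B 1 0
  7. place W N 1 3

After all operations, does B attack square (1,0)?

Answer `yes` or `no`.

Answer: yes

Derivation:
Op 1: place BK@(0,0)
Op 2: place BK@(1,2)
Op 3: place WR@(3,3)
Op 4: place WR@(3,1)
Op 5: place BR@(2,2)
Op 6: place WB@(1,0)
Op 7: place WN@(1,3)
Per-piece attacks for B:
  BK@(0,0): attacks (0,1) (1,0) (1,1)
  BK@(1,2): attacks (1,3) (1,1) (2,2) (0,2) (2,3) (2,1) (0,3) (0,1)
  BR@(2,2): attacks (2,3) (2,4) (2,1) (2,0) (3,2) (4,2) (1,2) [ray(-1,0) blocked at (1,2)]
B attacks (1,0): yes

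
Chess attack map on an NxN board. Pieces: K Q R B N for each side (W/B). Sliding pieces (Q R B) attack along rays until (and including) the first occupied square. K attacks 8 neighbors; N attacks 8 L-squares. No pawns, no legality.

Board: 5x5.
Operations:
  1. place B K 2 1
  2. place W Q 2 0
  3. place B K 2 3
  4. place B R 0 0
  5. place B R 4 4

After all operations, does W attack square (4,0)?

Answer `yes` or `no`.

Answer: yes

Derivation:
Op 1: place BK@(2,1)
Op 2: place WQ@(2,0)
Op 3: place BK@(2,3)
Op 4: place BR@(0,0)
Op 5: place BR@(4,4)
Per-piece attacks for W:
  WQ@(2,0): attacks (2,1) (3,0) (4,0) (1,0) (0,0) (3,1) (4,2) (1,1) (0,2) [ray(0,1) blocked at (2,1); ray(-1,0) blocked at (0,0)]
W attacks (4,0): yes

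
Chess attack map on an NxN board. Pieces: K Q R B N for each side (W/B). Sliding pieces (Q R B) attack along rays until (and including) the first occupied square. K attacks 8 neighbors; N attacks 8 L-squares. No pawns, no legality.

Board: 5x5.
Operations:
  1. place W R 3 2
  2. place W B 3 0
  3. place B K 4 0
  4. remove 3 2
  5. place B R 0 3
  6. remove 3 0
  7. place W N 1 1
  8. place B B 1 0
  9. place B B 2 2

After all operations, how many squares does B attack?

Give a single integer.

Op 1: place WR@(3,2)
Op 2: place WB@(3,0)
Op 3: place BK@(4,0)
Op 4: remove (3,2)
Op 5: place BR@(0,3)
Op 6: remove (3,0)
Op 7: place WN@(1,1)
Op 8: place BB@(1,0)
Op 9: place BB@(2,2)
Per-piece attacks for B:
  BR@(0,3): attacks (0,4) (0,2) (0,1) (0,0) (1,3) (2,3) (3,3) (4,3)
  BB@(1,0): attacks (2,1) (3,2) (4,3) (0,1)
  BB@(2,2): attacks (3,3) (4,4) (3,1) (4,0) (1,3) (0,4) (1,1) [ray(1,-1) blocked at (4,0); ray(-1,-1) blocked at (1,1)]
  BK@(4,0): attacks (4,1) (3,0) (3,1)
Union (16 distinct): (0,0) (0,1) (0,2) (0,4) (1,1) (1,3) (2,1) (2,3) (3,0) (3,1) (3,2) (3,3) (4,0) (4,1) (4,3) (4,4)

Answer: 16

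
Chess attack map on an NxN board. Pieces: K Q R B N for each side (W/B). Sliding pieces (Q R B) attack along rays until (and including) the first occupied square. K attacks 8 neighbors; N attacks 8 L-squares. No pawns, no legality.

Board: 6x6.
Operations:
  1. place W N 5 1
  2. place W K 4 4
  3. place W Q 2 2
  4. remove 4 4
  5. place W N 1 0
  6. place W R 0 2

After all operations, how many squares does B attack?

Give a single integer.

Answer: 0

Derivation:
Op 1: place WN@(5,1)
Op 2: place WK@(4,4)
Op 3: place WQ@(2,2)
Op 4: remove (4,4)
Op 5: place WN@(1,0)
Op 6: place WR@(0,2)
Per-piece attacks for B:
Union (0 distinct): (none)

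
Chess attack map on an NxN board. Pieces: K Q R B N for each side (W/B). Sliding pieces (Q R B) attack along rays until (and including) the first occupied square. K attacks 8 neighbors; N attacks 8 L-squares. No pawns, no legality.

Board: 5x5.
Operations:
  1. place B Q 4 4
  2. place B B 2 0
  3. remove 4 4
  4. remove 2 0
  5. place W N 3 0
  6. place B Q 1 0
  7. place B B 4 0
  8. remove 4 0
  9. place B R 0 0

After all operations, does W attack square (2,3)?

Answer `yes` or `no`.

Answer: no

Derivation:
Op 1: place BQ@(4,4)
Op 2: place BB@(2,0)
Op 3: remove (4,4)
Op 4: remove (2,0)
Op 5: place WN@(3,0)
Op 6: place BQ@(1,0)
Op 7: place BB@(4,0)
Op 8: remove (4,0)
Op 9: place BR@(0,0)
Per-piece attacks for W:
  WN@(3,0): attacks (4,2) (2,2) (1,1)
W attacks (2,3): no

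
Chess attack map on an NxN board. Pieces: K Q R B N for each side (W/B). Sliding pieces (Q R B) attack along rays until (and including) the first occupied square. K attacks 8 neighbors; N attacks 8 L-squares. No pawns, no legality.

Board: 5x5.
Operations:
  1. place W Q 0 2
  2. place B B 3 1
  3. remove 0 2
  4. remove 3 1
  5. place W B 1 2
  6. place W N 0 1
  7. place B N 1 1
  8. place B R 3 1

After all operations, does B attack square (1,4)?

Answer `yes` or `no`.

Answer: no

Derivation:
Op 1: place WQ@(0,2)
Op 2: place BB@(3,1)
Op 3: remove (0,2)
Op 4: remove (3,1)
Op 5: place WB@(1,2)
Op 6: place WN@(0,1)
Op 7: place BN@(1,1)
Op 8: place BR@(3,1)
Per-piece attacks for B:
  BN@(1,1): attacks (2,3) (3,2) (0,3) (3,0)
  BR@(3,1): attacks (3,2) (3,3) (3,4) (3,0) (4,1) (2,1) (1,1) [ray(-1,0) blocked at (1,1)]
B attacks (1,4): no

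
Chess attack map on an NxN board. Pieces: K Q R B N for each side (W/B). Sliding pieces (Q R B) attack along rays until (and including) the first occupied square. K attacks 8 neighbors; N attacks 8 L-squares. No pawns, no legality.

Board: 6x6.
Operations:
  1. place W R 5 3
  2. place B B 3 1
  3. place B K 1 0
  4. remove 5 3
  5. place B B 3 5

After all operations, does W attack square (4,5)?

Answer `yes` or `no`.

Op 1: place WR@(5,3)
Op 2: place BB@(3,1)
Op 3: place BK@(1,0)
Op 4: remove (5,3)
Op 5: place BB@(3,5)
Per-piece attacks for W:
W attacks (4,5): no

Answer: no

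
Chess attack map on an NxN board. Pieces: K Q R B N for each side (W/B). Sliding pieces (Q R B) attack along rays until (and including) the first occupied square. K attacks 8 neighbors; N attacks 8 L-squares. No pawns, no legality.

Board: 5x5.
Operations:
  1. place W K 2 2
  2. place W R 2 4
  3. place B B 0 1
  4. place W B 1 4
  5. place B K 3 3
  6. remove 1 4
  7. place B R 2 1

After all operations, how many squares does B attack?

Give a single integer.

Answer: 15

Derivation:
Op 1: place WK@(2,2)
Op 2: place WR@(2,4)
Op 3: place BB@(0,1)
Op 4: place WB@(1,4)
Op 5: place BK@(3,3)
Op 6: remove (1,4)
Op 7: place BR@(2,1)
Per-piece attacks for B:
  BB@(0,1): attacks (1,2) (2,3) (3,4) (1,0)
  BR@(2,1): attacks (2,2) (2,0) (3,1) (4,1) (1,1) (0,1) [ray(0,1) blocked at (2,2); ray(-1,0) blocked at (0,1)]
  BK@(3,3): attacks (3,4) (3,2) (4,3) (2,3) (4,4) (4,2) (2,4) (2,2)
Union (15 distinct): (0,1) (1,0) (1,1) (1,2) (2,0) (2,2) (2,3) (2,4) (3,1) (3,2) (3,4) (4,1) (4,2) (4,3) (4,4)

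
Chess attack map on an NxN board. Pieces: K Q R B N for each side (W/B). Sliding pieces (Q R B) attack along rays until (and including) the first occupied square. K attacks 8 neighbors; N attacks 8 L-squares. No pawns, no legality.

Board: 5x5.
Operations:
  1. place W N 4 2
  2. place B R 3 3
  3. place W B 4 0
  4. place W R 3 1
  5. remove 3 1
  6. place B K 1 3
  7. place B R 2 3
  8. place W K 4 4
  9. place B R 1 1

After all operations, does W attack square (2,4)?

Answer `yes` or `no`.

Answer: no

Derivation:
Op 1: place WN@(4,2)
Op 2: place BR@(3,3)
Op 3: place WB@(4,0)
Op 4: place WR@(3,1)
Op 5: remove (3,1)
Op 6: place BK@(1,3)
Op 7: place BR@(2,3)
Op 8: place WK@(4,4)
Op 9: place BR@(1,1)
Per-piece attacks for W:
  WB@(4,0): attacks (3,1) (2,2) (1,3) [ray(-1,1) blocked at (1,3)]
  WN@(4,2): attacks (3,4) (2,3) (3,0) (2,1)
  WK@(4,4): attacks (4,3) (3,4) (3,3)
W attacks (2,4): no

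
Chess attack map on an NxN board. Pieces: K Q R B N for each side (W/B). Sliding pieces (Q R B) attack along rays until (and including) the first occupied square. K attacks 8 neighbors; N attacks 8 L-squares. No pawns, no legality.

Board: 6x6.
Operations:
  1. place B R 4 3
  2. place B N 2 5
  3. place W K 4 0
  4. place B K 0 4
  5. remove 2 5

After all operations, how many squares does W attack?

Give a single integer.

Op 1: place BR@(4,3)
Op 2: place BN@(2,5)
Op 3: place WK@(4,0)
Op 4: place BK@(0,4)
Op 5: remove (2,5)
Per-piece attacks for W:
  WK@(4,0): attacks (4,1) (5,0) (3,0) (5,1) (3,1)
Union (5 distinct): (3,0) (3,1) (4,1) (5,0) (5,1)

Answer: 5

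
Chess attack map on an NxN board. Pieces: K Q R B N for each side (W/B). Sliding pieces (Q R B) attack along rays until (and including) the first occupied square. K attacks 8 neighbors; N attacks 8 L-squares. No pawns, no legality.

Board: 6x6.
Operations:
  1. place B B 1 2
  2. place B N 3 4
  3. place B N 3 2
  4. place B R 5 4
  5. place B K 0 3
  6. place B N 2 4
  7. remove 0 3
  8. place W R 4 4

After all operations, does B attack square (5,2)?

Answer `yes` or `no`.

Answer: yes

Derivation:
Op 1: place BB@(1,2)
Op 2: place BN@(3,4)
Op 3: place BN@(3,2)
Op 4: place BR@(5,4)
Op 5: place BK@(0,3)
Op 6: place BN@(2,4)
Op 7: remove (0,3)
Op 8: place WR@(4,4)
Per-piece attacks for B:
  BB@(1,2): attacks (2,3) (3,4) (2,1) (3,0) (0,3) (0,1) [ray(1,1) blocked at (3,4)]
  BN@(2,4): attacks (4,5) (0,5) (3,2) (4,3) (1,2) (0,3)
  BN@(3,2): attacks (4,4) (5,3) (2,4) (1,3) (4,0) (5,1) (2,0) (1,1)
  BN@(3,4): attacks (5,5) (1,5) (4,2) (5,3) (2,2) (1,3)
  BR@(5,4): attacks (5,5) (5,3) (5,2) (5,1) (5,0) (4,4) [ray(-1,0) blocked at (4,4)]
B attacks (5,2): yes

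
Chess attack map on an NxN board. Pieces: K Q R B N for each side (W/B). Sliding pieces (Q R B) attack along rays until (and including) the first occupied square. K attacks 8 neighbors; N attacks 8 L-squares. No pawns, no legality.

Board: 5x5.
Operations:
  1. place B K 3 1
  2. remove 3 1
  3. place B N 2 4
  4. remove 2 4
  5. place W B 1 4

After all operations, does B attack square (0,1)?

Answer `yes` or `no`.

Answer: no

Derivation:
Op 1: place BK@(3,1)
Op 2: remove (3,1)
Op 3: place BN@(2,4)
Op 4: remove (2,4)
Op 5: place WB@(1,4)
Per-piece attacks for B:
B attacks (0,1): no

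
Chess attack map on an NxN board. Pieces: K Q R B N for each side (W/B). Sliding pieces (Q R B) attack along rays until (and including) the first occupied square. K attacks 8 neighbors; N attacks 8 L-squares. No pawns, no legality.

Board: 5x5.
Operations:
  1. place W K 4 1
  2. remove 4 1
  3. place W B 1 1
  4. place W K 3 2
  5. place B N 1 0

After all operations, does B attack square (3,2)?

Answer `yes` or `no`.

Answer: no

Derivation:
Op 1: place WK@(4,1)
Op 2: remove (4,1)
Op 3: place WB@(1,1)
Op 4: place WK@(3,2)
Op 5: place BN@(1,0)
Per-piece attacks for B:
  BN@(1,0): attacks (2,2) (3,1) (0,2)
B attacks (3,2): no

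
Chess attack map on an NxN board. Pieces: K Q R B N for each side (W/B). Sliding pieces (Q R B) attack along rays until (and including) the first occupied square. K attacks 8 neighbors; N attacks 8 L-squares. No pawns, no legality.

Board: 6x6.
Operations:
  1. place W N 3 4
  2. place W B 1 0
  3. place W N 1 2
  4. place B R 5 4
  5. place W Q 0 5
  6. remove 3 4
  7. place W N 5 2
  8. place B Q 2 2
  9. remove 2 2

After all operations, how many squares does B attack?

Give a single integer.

Op 1: place WN@(3,4)
Op 2: place WB@(1,0)
Op 3: place WN@(1,2)
Op 4: place BR@(5,4)
Op 5: place WQ@(0,5)
Op 6: remove (3,4)
Op 7: place WN@(5,2)
Op 8: place BQ@(2,2)
Op 9: remove (2,2)
Per-piece attacks for B:
  BR@(5,4): attacks (5,5) (5,3) (5,2) (4,4) (3,4) (2,4) (1,4) (0,4) [ray(0,-1) blocked at (5,2)]
Union (8 distinct): (0,4) (1,4) (2,4) (3,4) (4,4) (5,2) (5,3) (5,5)

Answer: 8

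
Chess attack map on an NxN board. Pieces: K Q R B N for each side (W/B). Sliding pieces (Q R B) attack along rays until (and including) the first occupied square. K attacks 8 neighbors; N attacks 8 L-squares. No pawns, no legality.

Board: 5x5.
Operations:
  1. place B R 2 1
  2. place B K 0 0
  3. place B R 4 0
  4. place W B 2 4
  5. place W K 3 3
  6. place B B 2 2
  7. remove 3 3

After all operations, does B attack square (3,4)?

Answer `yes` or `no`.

Answer: no

Derivation:
Op 1: place BR@(2,1)
Op 2: place BK@(0,0)
Op 3: place BR@(4,0)
Op 4: place WB@(2,4)
Op 5: place WK@(3,3)
Op 6: place BB@(2,2)
Op 7: remove (3,3)
Per-piece attacks for B:
  BK@(0,0): attacks (0,1) (1,0) (1,1)
  BR@(2,1): attacks (2,2) (2,0) (3,1) (4,1) (1,1) (0,1) [ray(0,1) blocked at (2,2)]
  BB@(2,2): attacks (3,3) (4,4) (3,1) (4,0) (1,3) (0,4) (1,1) (0,0) [ray(1,-1) blocked at (4,0); ray(-1,-1) blocked at (0,0)]
  BR@(4,0): attacks (4,1) (4,2) (4,3) (4,4) (3,0) (2,0) (1,0) (0,0) [ray(-1,0) blocked at (0,0)]
B attacks (3,4): no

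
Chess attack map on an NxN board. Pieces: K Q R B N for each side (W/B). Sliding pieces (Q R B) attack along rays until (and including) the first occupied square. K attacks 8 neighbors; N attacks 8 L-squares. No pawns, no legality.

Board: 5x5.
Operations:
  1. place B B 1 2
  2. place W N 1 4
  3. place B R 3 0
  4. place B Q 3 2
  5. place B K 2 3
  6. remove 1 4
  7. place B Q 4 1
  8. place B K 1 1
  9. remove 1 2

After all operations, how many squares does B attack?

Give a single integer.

Op 1: place BB@(1,2)
Op 2: place WN@(1,4)
Op 3: place BR@(3,0)
Op 4: place BQ@(3,2)
Op 5: place BK@(2,3)
Op 6: remove (1,4)
Op 7: place BQ@(4,1)
Op 8: place BK@(1,1)
Op 9: remove (1,2)
Per-piece attacks for B:
  BK@(1,1): attacks (1,2) (1,0) (2,1) (0,1) (2,2) (2,0) (0,2) (0,0)
  BK@(2,3): attacks (2,4) (2,2) (3,3) (1,3) (3,4) (3,2) (1,4) (1,2)
  BR@(3,0): attacks (3,1) (3,2) (4,0) (2,0) (1,0) (0,0) [ray(0,1) blocked at (3,2)]
  BQ@(3,2): attacks (3,3) (3,4) (3,1) (3,0) (4,2) (2,2) (1,2) (0,2) (4,3) (4,1) (2,3) (2,1) (1,0) [ray(0,-1) blocked at (3,0); ray(1,-1) blocked at (4,1); ray(-1,1) blocked at (2,3)]
  BQ@(4,1): attacks (4,2) (4,3) (4,4) (4,0) (3,1) (2,1) (1,1) (3,2) (3,0) [ray(-1,0) blocked at (1,1); ray(-1,1) blocked at (3,2); ray(-1,-1) blocked at (3,0)]
Union (23 distinct): (0,0) (0,1) (0,2) (1,0) (1,1) (1,2) (1,3) (1,4) (2,0) (2,1) (2,2) (2,3) (2,4) (3,0) (3,1) (3,2) (3,3) (3,4) (4,0) (4,1) (4,2) (4,3) (4,4)

Answer: 23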